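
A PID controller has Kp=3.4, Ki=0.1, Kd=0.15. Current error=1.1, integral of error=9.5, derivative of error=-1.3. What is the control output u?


u = Kp*e + Ki*int(e) + Kd*de/dt
= 3.4*1.1 + 0.1*9.5 + 0.15*(-1.3)
= 3.74 + 0.95 + -0.195
= 4.495


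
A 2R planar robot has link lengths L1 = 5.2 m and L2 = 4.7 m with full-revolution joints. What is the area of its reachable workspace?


r_max = L1 + L2 = 9.9 m
r_min = |L1 - L2| = 0.5 m
Area = pi*(r_max^2 - r_min^2)
= pi*(98.01 - 0.25)
= pi * 97.76
= 307.1221 m^2


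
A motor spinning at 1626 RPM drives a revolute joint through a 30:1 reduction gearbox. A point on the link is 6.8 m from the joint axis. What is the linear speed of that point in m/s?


omega_motor = 1626 * 2*pi/60 = 170.2743 rad/s
omega_joint = omega_motor / 30 = 5.6758 rad/s
v = omega_joint * r = 5.6758 * 6.8
= 38.5955 m/s


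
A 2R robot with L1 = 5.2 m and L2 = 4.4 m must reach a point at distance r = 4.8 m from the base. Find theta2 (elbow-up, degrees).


cos(theta2) = (r^2 - L1^2 - L2^2) / (2*L1*L2)
cos(theta2) = (23.04 - 27.04 - 19.36) / 45.76
cos(theta2) = -0.51049
theta2 = 120.6964 degrees


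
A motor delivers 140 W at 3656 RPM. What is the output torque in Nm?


omega = 3656 * 2*pi/60 = 382.8554 rad/s
tau = P / omega = 140 / 382.8554
= 0.3657 Nm


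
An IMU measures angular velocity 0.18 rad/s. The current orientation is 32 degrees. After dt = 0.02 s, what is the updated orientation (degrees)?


delta_theta = w * dt = 0.18 * 0.02 = 0.0036 rad
= 0.2063 deg
theta_new = 32 + 0.2063 = 32.2063 deg


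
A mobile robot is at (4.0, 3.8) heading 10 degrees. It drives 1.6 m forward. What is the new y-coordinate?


y_new = y0 + d*sin(theta)
= 3.8 + 1.6*sin(10)
= 3.8 + 0.2778
= 4.0778


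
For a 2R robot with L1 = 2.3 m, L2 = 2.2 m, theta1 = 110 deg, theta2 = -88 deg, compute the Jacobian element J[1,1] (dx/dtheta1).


J[1,1] = -L1*sin(t1) - L2*sin(t1+t2)
= -2.3*sin(110) - 2.2*sin(22)
= -2.9854


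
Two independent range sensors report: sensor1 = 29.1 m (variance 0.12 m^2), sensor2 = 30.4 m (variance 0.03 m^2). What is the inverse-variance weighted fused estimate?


w1 = (1/var1) / (1/var1 + 1/var2)
   = 8.3333 / (8.3333 + 33.3333) = 0.2
w2 = 1 - w1 = 0.8
fused = w1*s1 + w2*s2 = 5.82 + 24.32
= 30.14 m


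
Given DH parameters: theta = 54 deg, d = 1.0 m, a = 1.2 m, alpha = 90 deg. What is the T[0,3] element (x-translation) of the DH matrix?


T[0,3] = a * cos(theta)
= 1.2 * cos(54 deg)
= 1.2 * 0.5878
= 0.7053


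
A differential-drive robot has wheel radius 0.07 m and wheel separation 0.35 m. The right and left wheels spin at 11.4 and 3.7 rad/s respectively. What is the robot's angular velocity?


vR = r*wR = 0.07*11.4 = 0.798 m/s
vL = r*wL = 0.07*3.7 = 0.259 m/s
v = (vR+vL)/2 = 0.5285 m/s
omega = (vR-vL)/L = 1.54 rad/s
angular velocity = 1.54 rad/s


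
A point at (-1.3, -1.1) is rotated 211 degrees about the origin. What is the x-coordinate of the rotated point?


x' = x*cos(theta) - y*sin(theta)
cos(211 deg) = -0.8572, sin(211 deg) = -0.515
x' = -1.3 * -0.8572 - -1.1 * -0.515
= 1.1143 - 0.5665
= 0.5478


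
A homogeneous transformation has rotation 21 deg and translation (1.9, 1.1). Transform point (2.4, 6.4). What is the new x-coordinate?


x' = cos(theta)*px - sin(theta)*py + tx
= 0.9336*2.4 - 0.3584*6.4 + 1.9
= 1.847


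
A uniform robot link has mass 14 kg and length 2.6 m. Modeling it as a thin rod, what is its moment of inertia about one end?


I = (1/3) * m * L^2
= (1/3) * 14 * 2.6^2
= 0.333333 * 14 * 6.76
= 31.5467 kg*m^2


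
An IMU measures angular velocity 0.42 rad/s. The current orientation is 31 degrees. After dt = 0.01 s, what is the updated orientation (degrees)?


delta_theta = w * dt = 0.42 * 0.01 = 0.0042 rad
= 0.2406 deg
theta_new = 31 + 0.2406 = 31.2406 deg


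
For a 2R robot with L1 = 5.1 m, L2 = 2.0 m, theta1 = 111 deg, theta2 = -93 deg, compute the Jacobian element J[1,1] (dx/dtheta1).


J[1,1] = -L1*sin(t1) - L2*sin(t1+t2)
= -5.1*sin(111) - 2.0*sin(18)
= -5.3793


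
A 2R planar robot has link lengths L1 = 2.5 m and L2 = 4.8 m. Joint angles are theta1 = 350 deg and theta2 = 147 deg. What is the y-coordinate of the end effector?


Convert angles to radians: theta1 = 6.1087, theta2 = 2.5656
y = L1*sin(theta1) + L2*sin(theta1+theta2)
y = -0.4341 + 3.2736
y = 2.8395


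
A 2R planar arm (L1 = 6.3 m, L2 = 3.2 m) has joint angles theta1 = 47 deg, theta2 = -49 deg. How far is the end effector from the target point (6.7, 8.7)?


End effector via forward kinematics:
x = L1*cos(t1) + L2*cos(t1+t2) = 7.4946
y = L1*sin(t1) + L2*sin(t1+t2) = 4.4958
Distance to target:
d = sqrt((6.7 - 7.4946)^2 + (8.7 - 4.4958)^2)
= sqrt(0.6315 + 17.6749)
= 4.2786 m


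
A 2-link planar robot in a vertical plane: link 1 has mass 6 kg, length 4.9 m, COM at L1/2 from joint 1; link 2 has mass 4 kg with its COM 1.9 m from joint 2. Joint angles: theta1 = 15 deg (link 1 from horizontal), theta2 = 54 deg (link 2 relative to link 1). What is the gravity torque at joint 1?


Horizontal distance from joint 1 to link-1 COM:
  x_c1 = (L1/2)*cos(t1) = 2.45 * 0.9659 = 2.3665 m
Horizontal distance from joint 1 to link-2 COM:
  x_c2 = L1*cos(t1) + Lc2*cos(t1+t2)
       = 4.9*0.9659 + 1.9*0.3584 = 5.4139 m
tau1 = m1*g*x_c1 + m2*g*x_c2
     = 6*9.81*2.3665 + 4*9.81*5.4139
     = 139.2933 + 212.4428
     = 351.7361 Nm


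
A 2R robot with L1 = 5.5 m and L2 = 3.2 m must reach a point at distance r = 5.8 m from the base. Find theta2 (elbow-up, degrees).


cos(theta2) = (r^2 - L1^2 - L2^2) / (2*L1*L2)
cos(theta2) = (33.64 - 30.25 - 10.24) / 35.2
cos(theta2) = -0.194602
theta2 = 101.2215 degrees


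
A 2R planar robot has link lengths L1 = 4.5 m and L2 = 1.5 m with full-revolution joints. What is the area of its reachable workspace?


r_max = L1 + L2 = 6.0 m
r_min = |L1 - L2| = 3.0 m
Area = pi*(r_max^2 - r_min^2)
= pi*(36.0 - 9.0)
= pi * 27.0
= 84.823 m^2


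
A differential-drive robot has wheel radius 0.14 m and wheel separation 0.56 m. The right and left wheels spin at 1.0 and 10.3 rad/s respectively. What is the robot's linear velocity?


vR = r*wR = 0.14*1.0 = 0.14 m/s
vL = r*wL = 0.14*10.3 = 1.442 m/s
v = (vR+vL)/2 = 0.791 m/s
omega = (vR-vL)/L = -2.325 rad/s
linear velocity = 0.791 m/s


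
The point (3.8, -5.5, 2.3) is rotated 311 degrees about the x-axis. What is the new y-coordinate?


Rotation about x-axis: y' = y*cos(theta) - z*sin(theta)
= -5.5 * 0.6561 - 2.3 * -0.7547
= -1.8725


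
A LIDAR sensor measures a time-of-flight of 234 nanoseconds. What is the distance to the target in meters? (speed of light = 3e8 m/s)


tof = 234 ns = 2.34e-07 s
dist = c * tof / 2
= 3e8 * 2.34e-07 / 2
= 35.1 m


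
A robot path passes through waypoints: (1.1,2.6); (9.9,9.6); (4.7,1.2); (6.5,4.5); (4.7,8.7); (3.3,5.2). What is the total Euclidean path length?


Segment lengths:
  seg1 = sqrt((8.8)^2 + (7.0)^2) = 11.2446
  seg2 = sqrt((-5.2)^2 + (-8.4)^2) = 9.8793
  seg3 = sqrt((1.8)^2 + (3.3)^2) = 3.759
  seg4 = sqrt((-1.8)^2 + (4.2)^2) = 4.5695
  seg5 = sqrt((-1.4)^2 + (-3.5)^2) = 3.7696
Total = 33.2219


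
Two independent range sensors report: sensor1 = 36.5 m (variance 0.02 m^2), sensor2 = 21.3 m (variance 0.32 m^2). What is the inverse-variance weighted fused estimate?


w1 = (1/var1) / (1/var1 + 1/var2)
   = 50.0 / (50.0 + 3.125) = 0.9412
w2 = 1 - w1 = 0.0588
fused = w1*s1 + w2*s2 = 34.3529 + 1.2529
= 35.6059 m


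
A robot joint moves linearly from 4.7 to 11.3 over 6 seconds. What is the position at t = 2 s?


s = t/T = 2/6 = 0.3333
p(t) = p0 + (pf-p0)*s
= 4.7 + (11.3 - 4.7) * 0.3333
= 6.9


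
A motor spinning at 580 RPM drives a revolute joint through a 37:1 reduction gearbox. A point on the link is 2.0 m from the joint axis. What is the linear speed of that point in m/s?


omega_motor = 580 * 2*pi/60 = 60.7375 rad/s
omega_joint = omega_motor / 37 = 1.6416 rad/s
v = omega_joint * r = 1.6416 * 2.0
= 3.2831 m/s


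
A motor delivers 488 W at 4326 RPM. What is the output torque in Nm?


omega = 4326 * 2*pi/60 = 453.0177 rad/s
tau = P / omega = 488 / 453.0177
= 1.0772 Nm


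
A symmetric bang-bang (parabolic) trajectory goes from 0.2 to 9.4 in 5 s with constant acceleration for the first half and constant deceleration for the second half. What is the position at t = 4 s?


Symmetric rest-to-rest: each phase covers (pf-p0)/2 in time T/2. 0.5*a*(T/2)^2 = (pf-p0)/2 => a = 4*(pf-p0)/T^2
a = 4*(9.4-0.2)/5^2 = 1.472
t = 4 is in the deceleration phase (t > T/2).
p = pf - 0.5*a*(T-t)^2 = 9.4 - 0.5*1.472*1^2
= 8.664


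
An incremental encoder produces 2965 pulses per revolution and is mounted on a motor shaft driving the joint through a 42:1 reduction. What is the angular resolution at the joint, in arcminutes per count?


counts per rev = 2965
effective counts at joint = 2965 * 42 = 124530
resolution = 360*60 / 124530
= 0.1735 arcmin/count


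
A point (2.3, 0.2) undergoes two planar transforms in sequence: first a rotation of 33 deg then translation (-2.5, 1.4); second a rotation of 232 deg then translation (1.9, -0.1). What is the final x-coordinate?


After transform 1:
x1 = cos(33)*2.3 - sin(33)*0.2 + -2.5 = -0.68
y1 = sin(33)*2.3 + cos(33)*0.2 + 1.4 = 2.8204
After transform 2:
x2 = cos(232)*-0.68 - sin(232)*2.8204 + 1.9
= 4.5411


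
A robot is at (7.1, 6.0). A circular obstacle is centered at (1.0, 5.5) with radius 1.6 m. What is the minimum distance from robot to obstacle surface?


center_dist = sqrt((7.1-1.0)^2 + (6.0-5.5)^2)
= sqrt(37.21 + 0.25)
= 6.1205
min_dist = center_dist - radius = 6.1205 - 1.6 = 4.5205 m


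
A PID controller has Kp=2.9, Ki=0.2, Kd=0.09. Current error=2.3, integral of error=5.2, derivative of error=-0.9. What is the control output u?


u = Kp*e + Ki*int(e) + Kd*de/dt
= 2.9*2.3 + 0.2*5.2 + 0.09*(-0.9)
= 6.67 + 1.04 + -0.081
= 7.629


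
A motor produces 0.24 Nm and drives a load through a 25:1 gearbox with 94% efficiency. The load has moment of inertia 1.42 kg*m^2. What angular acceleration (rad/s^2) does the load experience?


tau_out = tau_motor * N * eta
= 0.24 * 25 * 0.94 = 5.64 Nm
alpha = tau_out / I = 5.64 / 1.42
= 3.9718 rad/s^2


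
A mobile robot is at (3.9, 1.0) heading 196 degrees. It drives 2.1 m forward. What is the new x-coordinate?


x_new = x0 + d*cos(theta)
= 3.9 + 2.1*cos(196)
= 3.9 + -2.0186
= 1.8814


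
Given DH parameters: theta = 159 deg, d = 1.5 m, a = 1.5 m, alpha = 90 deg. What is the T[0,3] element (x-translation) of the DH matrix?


T[0,3] = a * cos(theta)
= 1.5 * cos(159 deg)
= 1.5 * -0.9336
= -1.4004


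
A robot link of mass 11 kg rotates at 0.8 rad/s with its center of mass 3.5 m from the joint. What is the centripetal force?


F = m * omega^2 * r
= 11 * 0.8^2 * 3.5
= 11 * 0.64 * 3.5
= 24.64 N


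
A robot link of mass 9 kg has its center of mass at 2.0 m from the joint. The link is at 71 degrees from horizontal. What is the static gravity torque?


tau = m*g*L*cos(angle)
= 9 * 9.81 * 2.0 * cos(71 deg)
= 9 * 9.81 * 2.0 * 0.3256
= 57.4888 Nm


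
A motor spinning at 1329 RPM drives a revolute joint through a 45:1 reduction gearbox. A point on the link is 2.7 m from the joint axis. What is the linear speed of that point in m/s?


omega_motor = 1329 * 2*pi/60 = 139.1726 rad/s
omega_joint = omega_motor / 45 = 3.0927 rad/s
v = omega_joint * r = 3.0927 * 2.7
= 8.3504 m/s


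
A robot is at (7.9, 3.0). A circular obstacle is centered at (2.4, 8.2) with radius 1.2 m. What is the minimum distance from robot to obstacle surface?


center_dist = sqrt((7.9-2.4)^2 + (3.0-8.2)^2)
= sqrt(30.25 + 27.04)
= 7.569
min_dist = center_dist - radius = 7.569 - 1.2 = 6.369 m


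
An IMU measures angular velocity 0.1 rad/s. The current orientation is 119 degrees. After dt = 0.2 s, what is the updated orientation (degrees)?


delta_theta = w * dt = 0.1 * 0.2 = 0.02 rad
= 1.1459 deg
theta_new = 119 + 1.1459 = 120.1459 deg


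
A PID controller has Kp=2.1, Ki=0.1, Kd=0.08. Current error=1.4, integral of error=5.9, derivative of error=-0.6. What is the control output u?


u = Kp*e + Ki*int(e) + Kd*de/dt
= 2.1*1.4 + 0.1*5.9 + 0.08*(-0.6)
= 2.94 + 0.59 + -0.048
= 3.482


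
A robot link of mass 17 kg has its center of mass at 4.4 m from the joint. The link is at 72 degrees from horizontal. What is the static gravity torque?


tau = m*g*L*cos(angle)
= 17 * 9.81 * 4.4 * cos(72 deg)
= 17 * 9.81 * 4.4 * 0.309
= 226.753 Nm


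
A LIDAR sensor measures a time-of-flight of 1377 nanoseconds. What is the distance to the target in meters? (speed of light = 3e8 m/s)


tof = 1377 ns = 1.377e-06 s
dist = c * tof / 2
= 3e8 * 1.377e-06 / 2
= 206.55 m


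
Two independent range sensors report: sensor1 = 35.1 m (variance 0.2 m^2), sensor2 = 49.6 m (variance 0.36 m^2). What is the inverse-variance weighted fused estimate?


w1 = (1/var1) / (1/var1 + 1/var2)
   = 5.0 / (5.0 + 2.7778) = 0.6429
w2 = 1 - w1 = 0.3571
fused = w1*s1 + w2*s2 = 22.5643 + 17.7143
= 40.2786 m


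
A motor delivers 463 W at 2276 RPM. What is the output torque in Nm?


omega = 2276 * 2*pi/60 = 238.3422 rad/s
tau = P / omega = 463 / 238.3422
= 1.9426 Nm


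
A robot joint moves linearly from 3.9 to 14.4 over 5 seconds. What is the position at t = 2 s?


s = t/T = 2/5 = 0.4
p(t) = p0 + (pf-p0)*s
= 3.9 + (14.4 - 3.9) * 0.4
= 8.1


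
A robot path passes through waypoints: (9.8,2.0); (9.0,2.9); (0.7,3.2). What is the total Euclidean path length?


Segment lengths:
  seg1 = sqrt((-0.8)^2 + (0.9)^2) = 1.2042
  seg2 = sqrt((-8.3)^2 + (0.3)^2) = 8.3054
Total = 9.5096


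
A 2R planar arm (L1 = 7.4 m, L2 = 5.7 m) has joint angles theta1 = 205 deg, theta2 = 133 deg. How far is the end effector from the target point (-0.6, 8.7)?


End effector via forward kinematics:
x = L1*cos(t1) + L2*cos(t1+t2) = -1.4217
y = L1*sin(t1) + L2*sin(t1+t2) = -5.2626
Distance to target:
d = sqrt((-0.6 - -1.4217)^2 + (8.7 - -5.2626)^2)
= sqrt(0.6752 + 194.9551)
= 13.9868 m


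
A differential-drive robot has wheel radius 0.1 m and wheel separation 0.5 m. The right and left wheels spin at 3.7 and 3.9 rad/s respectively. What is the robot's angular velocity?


vR = r*wR = 0.1*3.7 = 0.37 m/s
vL = r*wL = 0.1*3.9 = 0.39 m/s
v = (vR+vL)/2 = 0.38 m/s
omega = (vR-vL)/L = -0.04 rad/s
angular velocity = -0.04 rad/s


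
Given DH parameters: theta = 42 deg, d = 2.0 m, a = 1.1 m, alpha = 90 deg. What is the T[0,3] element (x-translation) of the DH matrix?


T[0,3] = a * cos(theta)
= 1.1 * cos(42 deg)
= 1.1 * 0.7431
= 0.8175


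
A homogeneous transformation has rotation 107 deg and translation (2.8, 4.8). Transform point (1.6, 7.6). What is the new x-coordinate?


x' = cos(theta)*px - sin(theta)*py + tx
= -0.2924*1.6 - 0.9563*7.6 + 2.8
= -4.9357


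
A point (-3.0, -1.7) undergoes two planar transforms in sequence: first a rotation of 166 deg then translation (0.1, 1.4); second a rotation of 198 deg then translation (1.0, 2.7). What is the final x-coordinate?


After transform 1:
x1 = cos(166)*-3.0 - sin(166)*-1.7 + 0.1 = 3.4222
y1 = sin(166)*-3.0 + cos(166)*-1.7 + 1.4 = 2.3237
After transform 2:
x2 = cos(198)*3.4222 - sin(198)*2.3237 + 1.0
= -1.5366


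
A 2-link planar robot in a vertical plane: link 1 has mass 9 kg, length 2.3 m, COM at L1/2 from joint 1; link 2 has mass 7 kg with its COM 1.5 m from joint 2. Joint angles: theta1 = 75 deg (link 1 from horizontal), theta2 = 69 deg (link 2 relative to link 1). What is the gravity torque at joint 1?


Horizontal distance from joint 1 to link-1 COM:
  x_c1 = (L1/2)*cos(t1) = 1.15 * 0.2588 = 0.2976 m
Horizontal distance from joint 1 to link-2 COM:
  x_c2 = L1*cos(t1) + Lc2*cos(t1+t2)
       = 2.3*0.2588 + 1.5*-0.809 = -0.6182 m
tau1 = m1*g*x_c1 + m2*g*x_c2
     = 9*9.81*0.2976 + 7*9.81*-0.6182
     = 26.2788 + -42.4547
     = -16.1759 Nm


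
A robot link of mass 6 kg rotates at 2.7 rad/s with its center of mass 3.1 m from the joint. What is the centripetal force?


F = m * omega^2 * r
= 6 * 2.7^2 * 3.1
= 6 * 7.29 * 3.1
= 135.594 N


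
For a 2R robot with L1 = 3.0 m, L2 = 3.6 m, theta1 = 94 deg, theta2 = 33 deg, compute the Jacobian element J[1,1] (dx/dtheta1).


J[1,1] = -L1*sin(t1) - L2*sin(t1+t2)
= -3.0*sin(94) - 3.6*sin(127)
= -5.8678


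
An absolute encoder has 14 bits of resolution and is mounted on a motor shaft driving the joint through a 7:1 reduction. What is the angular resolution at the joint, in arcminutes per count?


counts = 2^14 = 16384
effective counts at joint = 16384 * 7 = 114688
resolution = 360*60 / 114688
= 0.1883 arcmin/count


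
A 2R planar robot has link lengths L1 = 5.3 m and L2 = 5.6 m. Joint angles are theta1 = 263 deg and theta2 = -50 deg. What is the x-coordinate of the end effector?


Convert angles to radians: theta1 = 4.5902, theta2 = -0.8727
x = L1*cos(theta1) + L2*cos(theta1+theta2)
x = -0.6459 + -4.6966
x = -5.3425


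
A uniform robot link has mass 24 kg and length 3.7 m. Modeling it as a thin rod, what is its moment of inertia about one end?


I = (1/3) * m * L^2
= (1/3) * 24 * 3.7^2
= 0.333333 * 24 * 13.69
= 109.52 kg*m^2


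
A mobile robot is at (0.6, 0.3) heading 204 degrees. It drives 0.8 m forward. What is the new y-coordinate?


y_new = y0 + d*sin(theta)
= 0.3 + 0.8*sin(204)
= 0.3 + -0.3254
= -0.0254


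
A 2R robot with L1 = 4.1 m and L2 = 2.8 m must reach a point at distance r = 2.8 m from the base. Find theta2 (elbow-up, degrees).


cos(theta2) = (r^2 - L1^2 - L2^2) / (2*L1*L2)
cos(theta2) = (7.84 - 16.81 - 7.84) / 22.96
cos(theta2) = -0.732143
theta2 = 137.0663 degrees


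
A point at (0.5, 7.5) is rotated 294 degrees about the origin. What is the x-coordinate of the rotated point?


x' = x*cos(theta) - y*sin(theta)
cos(294 deg) = 0.4067, sin(294 deg) = -0.9135
x' = 0.5 * 0.4067 - 7.5 * -0.9135
= 0.2034 - -6.8516
= 7.055


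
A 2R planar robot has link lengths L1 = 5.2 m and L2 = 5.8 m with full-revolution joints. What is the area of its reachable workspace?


r_max = L1 + L2 = 11.0 m
r_min = |L1 - L2| = 0.6 m
Area = pi*(r_max^2 - r_min^2)
= pi*(121.0 - 0.36)
= pi * 120.64
= 379.0017 m^2


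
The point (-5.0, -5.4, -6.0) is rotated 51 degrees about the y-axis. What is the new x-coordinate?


Rotation about y-axis: x' = x*cos(theta) + z*sin(theta)
= -5.0 * 0.6293 + -6.0 * 0.7771
= -7.8095


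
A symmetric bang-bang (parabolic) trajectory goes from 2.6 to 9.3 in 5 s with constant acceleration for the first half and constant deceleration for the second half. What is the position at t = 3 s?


Symmetric rest-to-rest: each phase covers (pf-p0)/2 in time T/2. 0.5*a*(T/2)^2 = (pf-p0)/2 => a = 4*(pf-p0)/T^2
a = 4*(9.3-2.6)/5^2 = 1.072
t = 3 is in the deceleration phase (t > T/2).
p = pf - 0.5*a*(T-t)^2 = 9.3 - 0.5*1.072*2^2
= 7.156


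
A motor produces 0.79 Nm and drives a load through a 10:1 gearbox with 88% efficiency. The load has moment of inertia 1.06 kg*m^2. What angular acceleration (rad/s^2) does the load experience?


tau_out = tau_motor * N * eta
= 0.79 * 10 * 0.88 = 6.952 Nm
alpha = tau_out / I = 6.952 / 1.06
= 6.5585 rad/s^2


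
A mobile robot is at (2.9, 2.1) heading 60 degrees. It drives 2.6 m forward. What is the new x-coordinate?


x_new = x0 + d*cos(theta)
= 2.9 + 2.6*cos(60)
= 2.9 + 1.3
= 4.2


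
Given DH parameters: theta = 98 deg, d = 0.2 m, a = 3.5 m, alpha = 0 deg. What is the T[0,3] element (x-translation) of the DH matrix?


T[0,3] = a * cos(theta)
= 3.5 * cos(98 deg)
= 3.5 * -0.1392
= -0.4871


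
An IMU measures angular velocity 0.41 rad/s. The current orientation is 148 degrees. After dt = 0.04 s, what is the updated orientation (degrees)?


delta_theta = w * dt = 0.41 * 0.04 = 0.0164 rad
= 0.9397 deg
theta_new = 148 + 0.9397 = 148.9397 deg


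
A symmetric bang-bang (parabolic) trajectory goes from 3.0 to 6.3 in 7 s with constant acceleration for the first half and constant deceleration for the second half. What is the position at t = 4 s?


Symmetric rest-to-rest: each phase covers (pf-p0)/2 in time T/2. 0.5*a*(T/2)^2 = (pf-p0)/2 => a = 4*(pf-p0)/T^2
a = 4*(6.3-3.0)/7^2 = 0.2694
t = 4 is in the deceleration phase (t > T/2).
p = pf - 0.5*a*(T-t)^2 = 6.3 - 0.5*0.2694*3^2
= 5.0878


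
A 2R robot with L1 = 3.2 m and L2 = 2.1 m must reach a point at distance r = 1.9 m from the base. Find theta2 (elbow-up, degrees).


cos(theta2) = (r^2 - L1^2 - L2^2) / (2*L1*L2)
cos(theta2) = (3.61 - 10.24 - 4.41) / 13.44
cos(theta2) = -0.821429
theta2 = 145.2281 degrees


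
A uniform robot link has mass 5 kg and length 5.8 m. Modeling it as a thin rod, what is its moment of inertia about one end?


I = (1/3) * m * L^2
= (1/3) * 5 * 5.8^2
= 0.333333 * 5 * 33.64
= 56.0667 kg*m^2


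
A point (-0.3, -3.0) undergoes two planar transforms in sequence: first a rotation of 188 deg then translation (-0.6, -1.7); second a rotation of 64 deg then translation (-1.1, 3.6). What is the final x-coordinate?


After transform 1:
x1 = cos(188)*-0.3 - sin(188)*-3.0 + -0.6 = -0.7204
y1 = sin(188)*-0.3 + cos(188)*-3.0 + -1.7 = 1.3126
After transform 2:
x2 = cos(64)*-0.7204 - sin(64)*1.3126 + -1.1
= -2.5955


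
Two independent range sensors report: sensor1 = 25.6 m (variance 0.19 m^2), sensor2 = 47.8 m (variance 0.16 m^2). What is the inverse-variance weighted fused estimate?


w1 = (1/var1) / (1/var1 + 1/var2)
   = 5.2632 / (5.2632 + 6.25) = 0.4571
w2 = 1 - w1 = 0.5429
fused = w1*s1 + w2*s2 = 11.7029 + 25.9486
= 37.6514 m


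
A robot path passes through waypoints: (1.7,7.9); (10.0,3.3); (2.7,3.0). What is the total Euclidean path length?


Segment lengths:
  seg1 = sqrt((8.3)^2 + (-4.6)^2) = 9.4895
  seg2 = sqrt((-7.3)^2 + (-0.3)^2) = 7.3062
Total = 16.7956


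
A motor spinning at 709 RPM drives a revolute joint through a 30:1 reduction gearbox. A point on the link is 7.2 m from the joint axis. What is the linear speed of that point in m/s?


omega_motor = 709 * 2*pi/60 = 74.2463 rad/s
omega_joint = omega_motor / 30 = 2.4749 rad/s
v = omega_joint * r = 2.4749 * 7.2
= 17.8191 m/s


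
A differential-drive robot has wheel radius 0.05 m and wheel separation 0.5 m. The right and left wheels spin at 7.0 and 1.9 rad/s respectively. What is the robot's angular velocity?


vR = r*wR = 0.05*7.0 = 0.35 m/s
vL = r*wL = 0.05*1.9 = 0.095 m/s
v = (vR+vL)/2 = 0.2225 m/s
omega = (vR-vL)/L = 0.51 rad/s
angular velocity = 0.51 rad/s


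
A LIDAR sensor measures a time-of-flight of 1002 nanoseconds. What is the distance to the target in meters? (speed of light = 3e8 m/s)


tof = 1002 ns = 1.002e-06 s
dist = c * tof / 2
= 3e8 * 1.002e-06 / 2
= 150.3 m


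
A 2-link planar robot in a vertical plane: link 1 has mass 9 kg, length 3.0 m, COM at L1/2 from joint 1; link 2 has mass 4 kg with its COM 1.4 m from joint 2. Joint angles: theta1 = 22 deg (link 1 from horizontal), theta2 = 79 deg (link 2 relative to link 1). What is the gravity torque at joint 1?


Horizontal distance from joint 1 to link-1 COM:
  x_c1 = (L1/2)*cos(t1) = 1.5 * 0.9272 = 1.3908 m
Horizontal distance from joint 1 to link-2 COM:
  x_c2 = L1*cos(t1) + Lc2*cos(t1+t2)
       = 3.0*0.9272 + 1.4*-0.1908 = 2.5144 m
tau1 = m1*g*x_c1 + m2*g*x_c2
     = 9*9.81*1.3908 + 4*9.81*2.5144
     = 122.7916 + 98.6658
     = 221.4574 Nm


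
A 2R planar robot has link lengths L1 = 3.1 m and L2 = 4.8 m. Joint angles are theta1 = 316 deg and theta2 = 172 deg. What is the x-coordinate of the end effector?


Convert angles to radians: theta1 = 5.5152, theta2 = 3.002
x = L1*cos(theta1) + L2*cos(theta1+theta2)
x = 2.23 + -2.9552
x = -0.7252


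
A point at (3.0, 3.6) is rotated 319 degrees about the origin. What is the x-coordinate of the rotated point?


x' = x*cos(theta) - y*sin(theta)
cos(319 deg) = 0.7547, sin(319 deg) = -0.6561
x' = 3.0 * 0.7547 - 3.6 * -0.6561
= 2.2641 - -2.3618
= 4.6259


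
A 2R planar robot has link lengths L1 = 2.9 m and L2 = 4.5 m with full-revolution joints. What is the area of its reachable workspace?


r_max = L1 + L2 = 7.4 m
r_min = |L1 - L2| = 1.6 m
Area = pi*(r_max^2 - r_min^2)
= pi*(54.76 - 2.56)
= pi * 52.2
= 163.9911 m^2


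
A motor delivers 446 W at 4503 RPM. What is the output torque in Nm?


omega = 4503 * 2*pi/60 = 471.5531 rad/s
tau = P / omega = 446 / 471.5531
= 0.9458 Nm


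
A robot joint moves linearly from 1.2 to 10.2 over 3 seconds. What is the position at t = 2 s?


s = t/T = 2/3 = 0.6667
p(t) = p0 + (pf-p0)*s
= 1.2 + (10.2 - 1.2) * 0.6667
= 7.2


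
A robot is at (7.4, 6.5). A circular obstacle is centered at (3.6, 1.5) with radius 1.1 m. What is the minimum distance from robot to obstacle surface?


center_dist = sqrt((7.4-3.6)^2 + (6.5-1.5)^2)
= sqrt(14.44 + 25.0)
= 6.2801
min_dist = center_dist - radius = 6.2801 - 1.1 = 5.1801 m


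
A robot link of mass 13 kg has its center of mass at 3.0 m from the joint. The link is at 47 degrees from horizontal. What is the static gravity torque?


tau = m*g*L*cos(angle)
= 13 * 9.81 * 3.0 * cos(47 deg)
= 13 * 9.81 * 3.0 * 0.682
= 260.9258 Nm


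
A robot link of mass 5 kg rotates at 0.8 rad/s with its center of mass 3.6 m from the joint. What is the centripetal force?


F = m * omega^2 * r
= 5 * 0.8^2 * 3.6
= 5 * 0.64 * 3.6
= 11.52 N


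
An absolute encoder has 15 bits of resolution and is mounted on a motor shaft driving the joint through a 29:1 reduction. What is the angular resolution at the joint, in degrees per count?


counts = 2^15 = 32768
effective counts at joint = 32768 * 29 = 950272
resolution = 360 / 950272
= 3.7884e-04 deg/count


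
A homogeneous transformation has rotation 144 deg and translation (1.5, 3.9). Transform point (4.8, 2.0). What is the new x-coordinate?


x' = cos(theta)*px - sin(theta)*py + tx
= -0.809*4.8 - 0.5878*2.0 + 1.5
= -3.5589


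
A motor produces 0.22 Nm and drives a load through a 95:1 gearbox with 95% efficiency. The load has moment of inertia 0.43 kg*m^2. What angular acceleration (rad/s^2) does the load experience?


tau_out = tau_motor * N * eta
= 0.22 * 95 * 0.95 = 19.855 Nm
alpha = tau_out / I = 19.855 / 0.43
= 46.1744 rad/s^2


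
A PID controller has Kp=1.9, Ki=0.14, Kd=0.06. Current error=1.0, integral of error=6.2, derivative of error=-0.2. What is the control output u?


u = Kp*e + Ki*int(e) + Kd*de/dt
= 1.9*1.0 + 0.14*6.2 + 0.06*(-0.2)
= 1.9 + 0.868 + -0.012
= 2.756


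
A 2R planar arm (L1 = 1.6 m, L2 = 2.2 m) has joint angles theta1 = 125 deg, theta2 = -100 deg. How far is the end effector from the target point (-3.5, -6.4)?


End effector via forward kinematics:
x = L1*cos(t1) + L2*cos(t1+t2) = 1.0762
y = L1*sin(t1) + L2*sin(t1+t2) = 2.2404
Distance to target:
d = sqrt((-3.5 - 1.0762)^2 + (-6.4 - 2.2404)^2)
= sqrt(20.9412 + 74.6566)
= 9.7774 m


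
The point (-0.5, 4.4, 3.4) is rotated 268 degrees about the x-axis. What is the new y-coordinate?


Rotation about x-axis: y' = y*cos(theta) - z*sin(theta)
= 4.4 * -0.0349 - 3.4 * -0.9994
= 3.2444


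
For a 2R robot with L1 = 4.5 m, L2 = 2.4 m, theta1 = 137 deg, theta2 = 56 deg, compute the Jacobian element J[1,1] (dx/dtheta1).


J[1,1] = -L1*sin(t1) - L2*sin(t1+t2)
= -4.5*sin(137) - 2.4*sin(193)
= -2.5291


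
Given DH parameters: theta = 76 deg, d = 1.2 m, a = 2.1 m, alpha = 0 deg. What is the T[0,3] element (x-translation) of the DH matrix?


T[0,3] = a * cos(theta)
= 2.1 * cos(76 deg)
= 2.1 * 0.2419
= 0.508


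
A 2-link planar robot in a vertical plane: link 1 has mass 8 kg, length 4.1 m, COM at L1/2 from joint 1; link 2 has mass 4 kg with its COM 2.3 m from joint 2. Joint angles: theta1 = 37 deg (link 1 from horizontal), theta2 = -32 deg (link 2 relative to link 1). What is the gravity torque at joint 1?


Horizontal distance from joint 1 to link-1 COM:
  x_c1 = (L1/2)*cos(t1) = 2.05 * 0.7986 = 1.6372 m
Horizontal distance from joint 1 to link-2 COM:
  x_c2 = L1*cos(t1) + Lc2*cos(t1+t2)
       = 4.1*0.7986 + 2.3*0.9962 = 5.5657 m
tau1 = m1*g*x_c1 + m2*g*x_c2
     = 8*9.81*1.6372 + 4*9.81*5.5657
     = 128.4877 + 218.3962
     = 346.8839 Nm


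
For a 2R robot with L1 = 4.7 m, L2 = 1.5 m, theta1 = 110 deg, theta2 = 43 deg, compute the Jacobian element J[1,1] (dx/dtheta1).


J[1,1] = -L1*sin(t1) - L2*sin(t1+t2)
= -4.7*sin(110) - 1.5*sin(153)
= -5.0975


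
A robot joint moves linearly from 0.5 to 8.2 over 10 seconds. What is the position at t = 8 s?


s = t/T = 8/10 = 0.8
p(t) = p0 + (pf-p0)*s
= 0.5 + (8.2 - 0.5) * 0.8
= 6.66


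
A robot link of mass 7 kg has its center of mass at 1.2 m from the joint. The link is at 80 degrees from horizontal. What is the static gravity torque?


tau = m*g*L*cos(angle)
= 7 * 9.81 * 1.2 * cos(80 deg)
= 7 * 9.81 * 1.2 * 0.1736
= 14.3093 Nm


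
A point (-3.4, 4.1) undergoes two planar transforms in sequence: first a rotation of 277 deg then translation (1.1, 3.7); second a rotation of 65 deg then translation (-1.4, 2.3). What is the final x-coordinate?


After transform 1:
x1 = cos(277)*-3.4 - sin(277)*4.1 + 1.1 = 4.7551
y1 = sin(277)*-3.4 + cos(277)*4.1 + 3.7 = 7.5743
After transform 2:
x2 = cos(65)*4.7551 - sin(65)*7.5743 + -1.4
= -6.2551


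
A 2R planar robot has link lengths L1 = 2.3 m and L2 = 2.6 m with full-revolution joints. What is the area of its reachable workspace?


r_max = L1 + L2 = 4.9 m
r_min = |L1 - L2| = 0.3 m
Area = pi*(r_max^2 - r_min^2)
= pi*(24.01 - 0.09)
= pi * 23.92
= 75.1469 m^2


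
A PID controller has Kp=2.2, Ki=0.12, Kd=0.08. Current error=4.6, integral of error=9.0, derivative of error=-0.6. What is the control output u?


u = Kp*e + Ki*int(e) + Kd*de/dt
= 2.2*4.6 + 0.12*9.0 + 0.08*(-0.6)
= 10.12 + 1.08 + -0.048
= 11.152


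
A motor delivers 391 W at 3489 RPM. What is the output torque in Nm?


omega = 3489 * 2*pi/60 = 365.3672 rad/s
tau = P / omega = 391 / 365.3672
= 1.0702 Nm


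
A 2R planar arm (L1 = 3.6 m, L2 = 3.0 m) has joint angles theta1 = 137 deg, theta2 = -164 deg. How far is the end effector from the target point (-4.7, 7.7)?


End effector via forward kinematics:
x = L1*cos(t1) + L2*cos(t1+t2) = 0.0401
y = L1*sin(t1) + L2*sin(t1+t2) = 1.0932
Distance to target:
d = sqrt((-4.7 - 0.0401)^2 + (7.7 - 1.0932)^2)
= sqrt(22.469 + 43.6495)
= 8.1313 m


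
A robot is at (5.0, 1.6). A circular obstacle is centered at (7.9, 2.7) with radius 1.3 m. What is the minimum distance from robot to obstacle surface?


center_dist = sqrt((5.0-7.9)^2 + (1.6-2.7)^2)
= sqrt(8.41 + 1.21)
= 3.1016
min_dist = center_dist - radius = 3.1016 - 1.3 = 1.8016 m


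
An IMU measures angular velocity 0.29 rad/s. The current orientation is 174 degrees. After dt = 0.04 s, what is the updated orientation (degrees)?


delta_theta = w * dt = 0.29 * 0.04 = 0.0116 rad
= 0.6646 deg
theta_new = 174 + 0.6646 = 174.6646 deg


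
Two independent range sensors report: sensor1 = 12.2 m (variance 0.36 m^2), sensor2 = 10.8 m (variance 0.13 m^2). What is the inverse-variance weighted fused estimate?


w1 = (1/var1) / (1/var1 + 1/var2)
   = 2.7778 / (2.7778 + 7.6923) = 0.2653
w2 = 1 - w1 = 0.7347
fused = w1*s1 + w2*s2 = 3.2367 + 7.9347
= 11.1714 m


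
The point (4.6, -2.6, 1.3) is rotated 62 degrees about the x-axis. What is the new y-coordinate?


Rotation about x-axis: y' = y*cos(theta) - z*sin(theta)
= -2.6 * 0.4695 - 1.3 * 0.8829
= -2.3685


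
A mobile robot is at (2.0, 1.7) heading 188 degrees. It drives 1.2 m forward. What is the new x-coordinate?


x_new = x0 + d*cos(theta)
= 2.0 + 1.2*cos(188)
= 2.0 + -1.1883
= 0.8117


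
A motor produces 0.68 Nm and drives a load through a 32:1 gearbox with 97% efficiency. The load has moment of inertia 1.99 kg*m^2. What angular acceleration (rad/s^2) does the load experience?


tau_out = tau_motor * N * eta
= 0.68 * 32 * 0.97 = 21.1072 Nm
alpha = tau_out / I = 21.1072 / 1.99
= 10.6066 rad/s^2


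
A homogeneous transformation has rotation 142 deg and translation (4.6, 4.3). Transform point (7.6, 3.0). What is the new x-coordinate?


x' = cos(theta)*px - sin(theta)*py + tx
= -0.788*7.6 - 0.6157*3.0 + 4.6
= -3.2359


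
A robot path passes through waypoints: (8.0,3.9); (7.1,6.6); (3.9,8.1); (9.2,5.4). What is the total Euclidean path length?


Segment lengths:
  seg1 = sqrt((-0.9)^2 + (2.7)^2) = 2.846
  seg2 = sqrt((-3.2)^2 + (1.5)^2) = 3.5341
  seg3 = sqrt((5.3)^2 + (-2.7)^2) = 5.9481
Total = 12.3283


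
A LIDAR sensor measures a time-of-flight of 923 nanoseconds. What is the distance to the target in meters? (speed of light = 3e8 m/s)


tof = 923 ns = 9.23e-07 s
dist = c * tof / 2
= 3e8 * 9.23e-07 / 2
= 138.45 m


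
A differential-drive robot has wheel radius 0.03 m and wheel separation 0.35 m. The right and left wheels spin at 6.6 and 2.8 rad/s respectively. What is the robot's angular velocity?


vR = r*wR = 0.03*6.6 = 0.198 m/s
vL = r*wL = 0.03*2.8 = 0.084 m/s
v = (vR+vL)/2 = 0.141 m/s
omega = (vR-vL)/L = 0.3257 rad/s
angular velocity = 0.3257 rad/s


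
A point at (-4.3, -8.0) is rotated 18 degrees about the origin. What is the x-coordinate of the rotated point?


x' = x*cos(theta) - y*sin(theta)
cos(18 deg) = 0.9511, sin(18 deg) = 0.309
x' = -4.3 * 0.9511 - -8.0 * 0.309
= -4.0895 - -2.4721
= -1.6174


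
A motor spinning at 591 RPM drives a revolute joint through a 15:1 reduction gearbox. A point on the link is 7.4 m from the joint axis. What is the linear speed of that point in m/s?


omega_motor = 591 * 2*pi/60 = 61.8894 rad/s
omega_joint = omega_motor / 15 = 4.126 rad/s
v = omega_joint * r = 4.126 * 7.4
= 30.5321 m/s


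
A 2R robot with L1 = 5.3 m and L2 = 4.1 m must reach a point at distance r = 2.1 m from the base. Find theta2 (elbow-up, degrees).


cos(theta2) = (r^2 - L1^2 - L2^2) / (2*L1*L2)
cos(theta2) = (4.41 - 28.09 - 16.81) / 43.46
cos(theta2) = -0.931661
theta2 = 158.6953 degrees


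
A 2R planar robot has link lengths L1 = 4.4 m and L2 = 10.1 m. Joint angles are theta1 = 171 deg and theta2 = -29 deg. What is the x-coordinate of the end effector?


Convert angles to radians: theta1 = 2.9845, theta2 = -0.5061
x = L1*cos(theta1) + L2*cos(theta1+theta2)
x = -4.3458 + -7.9589
x = -12.3047


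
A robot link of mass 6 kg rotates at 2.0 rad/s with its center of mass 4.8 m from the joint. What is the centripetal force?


F = m * omega^2 * r
= 6 * 2.0^2 * 4.8
= 6 * 4.0 * 4.8
= 115.2 N


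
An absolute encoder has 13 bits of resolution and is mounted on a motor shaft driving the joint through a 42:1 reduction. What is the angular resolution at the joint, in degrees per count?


counts = 2^13 = 8192
effective counts at joint = 8192 * 42 = 344064
resolution = 360 / 344064
= 0.001 deg/count


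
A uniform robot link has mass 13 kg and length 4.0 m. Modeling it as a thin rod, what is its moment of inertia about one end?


I = (1/3) * m * L^2
= (1/3) * 13 * 4.0^2
= 0.333333 * 13 * 16.0
= 69.3333 kg*m^2


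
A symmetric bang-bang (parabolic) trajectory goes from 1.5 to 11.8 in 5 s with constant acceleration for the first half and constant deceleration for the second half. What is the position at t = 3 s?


Symmetric rest-to-rest: each phase covers (pf-p0)/2 in time T/2. 0.5*a*(T/2)^2 = (pf-p0)/2 => a = 4*(pf-p0)/T^2
a = 4*(11.8-1.5)/5^2 = 1.648
t = 3 is in the deceleration phase (t > T/2).
p = pf - 0.5*a*(T-t)^2 = 11.8 - 0.5*1.648*2^2
= 8.504


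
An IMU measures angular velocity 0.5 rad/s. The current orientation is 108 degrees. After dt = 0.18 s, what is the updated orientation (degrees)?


delta_theta = w * dt = 0.5 * 0.18 = 0.09 rad
= 5.1566 deg
theta_new = 108 + 5.1566 = 113.1566 deg


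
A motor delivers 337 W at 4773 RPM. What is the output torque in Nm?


omega = 4773 * 2*pi/60 = 499.8274 rad/s
tau = P / omega = 337 / 499.8274
= 0.6742 Nm


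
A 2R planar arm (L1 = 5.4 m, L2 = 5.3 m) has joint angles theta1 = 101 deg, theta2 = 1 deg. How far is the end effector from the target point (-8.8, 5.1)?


End effector via forward kinematics:
x = L1*cos(t1) + L2*cos(t1+t2) = -2.1323
y = L1*sin(t1) + L2*sin(t1+t2) = 10.485
Distance to target:
d = sqrt((-8.8 - -2.1323)^2 + (5.1 - 10.485)^2)
= sqrt(44.4582 + 28.9979)
= 8.5707 m


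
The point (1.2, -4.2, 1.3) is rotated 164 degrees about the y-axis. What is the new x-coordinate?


Rotation about y-axis: x' = x*cos(theta) + z*sin(theta)
= 1.2 * -0.9613 + 1.3 * 0.2756
= -0.7952


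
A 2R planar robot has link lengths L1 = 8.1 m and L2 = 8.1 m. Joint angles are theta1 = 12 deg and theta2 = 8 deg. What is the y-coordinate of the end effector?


Convert angles to radians: theta1 = 0.2094, theta2 = 0.1396
y = L1*sin(theta1) + L2*sin(theta1+theta2)
y = 1.6841 + 2.7704
y = 4.4544


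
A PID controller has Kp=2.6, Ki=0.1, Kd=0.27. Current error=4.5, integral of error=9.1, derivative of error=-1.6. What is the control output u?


u = Kp*e + Ki*int(e) + Kd*de/dt
= 2.6*4.5 + 0.1*9.1 + 0.27*(-1.6)
= 11.7 + 0.91 + -0.432
= 12.178


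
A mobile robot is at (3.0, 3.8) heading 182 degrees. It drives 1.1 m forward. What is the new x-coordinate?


x_new = x0 + d*cos(theta)
= 3.0 + 1.1*cos(182)
= 3.0 + -1.0993
= 1.9007


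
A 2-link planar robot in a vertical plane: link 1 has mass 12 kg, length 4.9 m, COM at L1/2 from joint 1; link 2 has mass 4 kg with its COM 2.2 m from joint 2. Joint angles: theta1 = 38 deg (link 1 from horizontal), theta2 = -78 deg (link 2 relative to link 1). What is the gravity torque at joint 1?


Horizontal distance from joint 1 to link-1 COM:
  x_c1 = (L1/2)*cos(t1) = 2.45 * 0.788 = 1.9306 m
Horizontal distance from joint 1 to link-2 COM:
  x_c2 = L1*cos(t1) + Lc2*cos(t1+t2)
       = 4.9*0.788 + 2.2*0.766 = 5.5466 m
tau1 = m1*g*x_c1 + m2*g*x_c2
     = 12*9.81*1.9306 + 4*9.81*5.5466
     = 227.2733 + 217.6466
     = 444.92 Nm


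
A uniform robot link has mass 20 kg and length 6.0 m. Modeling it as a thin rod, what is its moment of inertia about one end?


I = (1/3) * m * L^2
= (1/3) * 20 * 6.0^2
= 0.333333 * 20 * 36.0
= 240.0 kg*m^2


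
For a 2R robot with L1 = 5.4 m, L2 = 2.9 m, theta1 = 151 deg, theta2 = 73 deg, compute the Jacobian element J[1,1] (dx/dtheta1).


J[1,1] = -L1*sin(t1) - L2*sin(t1+t2)
= -5.4*sin(151) - 2.9*sin(224)
= -0.6035


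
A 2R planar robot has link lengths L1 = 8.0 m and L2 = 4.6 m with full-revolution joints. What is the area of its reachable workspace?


r_max = L1 + L2 = 12.6 m
r_min = |L1 - L2| = 3.4 m
Area = pi*(r_max^2 - r_min^2)
= pi*(158.76 - 11.56)
= pi * 147.2
= 462.4424 m^2


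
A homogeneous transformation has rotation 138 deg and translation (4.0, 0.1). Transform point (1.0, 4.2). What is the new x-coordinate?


x' = cos(theta)*px - sin(theta)*py + tx
= -0.7431*1.0 - 0.6691*4.2 + 4.0
= 0.4465


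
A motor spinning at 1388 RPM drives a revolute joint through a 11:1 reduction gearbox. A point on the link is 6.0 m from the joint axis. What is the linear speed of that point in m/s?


omega_motor = 1388 * 2*pi/60 = 145.351 rad/s
omega_joint = omega_motor / 11 = 13.2137 rad/s
v = omega_joint * r = 13.2137 * 6.0
= 79.2824 m/s


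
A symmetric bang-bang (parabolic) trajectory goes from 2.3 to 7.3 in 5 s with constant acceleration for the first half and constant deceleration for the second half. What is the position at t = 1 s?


Symmetric rest-to-rest: each phase covers (pf-p0)/2 in time T/2. 0.5*a*(T/2)^2 = (pf-p0)/2 => a = 4*(pf-p0)/T^2
a = 4*(7.3-2.3)/5^2 = 0.8
t = 1 is in the acceleration phase (t <= T/2).
p = p0 + 0.5*a*t^2 = 2.3 + 0.5*0.8*1^2
= 2.7


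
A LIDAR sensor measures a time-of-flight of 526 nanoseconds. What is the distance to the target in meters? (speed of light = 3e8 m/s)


tof = 526 ns = 5.26e-07 s
dist = c * tof / 2
= 3e8 * 5.26e-07 / 2
= 78.9 m


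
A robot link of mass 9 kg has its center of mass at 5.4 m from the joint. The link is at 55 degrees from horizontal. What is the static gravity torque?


tau = m*g*L*cos(angle)
= 9 * 9.81 * 5.4 * cos(55 deg)
= 9 * 9.81 * 5.4 * 0.5736
= 273.4617 Nm
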